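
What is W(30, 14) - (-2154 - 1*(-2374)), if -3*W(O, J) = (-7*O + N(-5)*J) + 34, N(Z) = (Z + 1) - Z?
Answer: -166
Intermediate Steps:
N(Z) = 1 (N(Z) = (1 + Z) - Z = 1)
W(O, J) = -34/3 - J/3 + 7*O/3 (W(O, J) = -((-7*O + 1*J) + 34)/3 = -((-7*O + J) + 34)/3 = -((J - 7*O) + 34)/3 = -(34 + J - 7*O)/3 = -34/3 - J/3 + 7*O/3)
W(30, 14) - (-2154 - 1*(-2374)) = (-34/3 - ⅓*14 + (7/3)*30) - (-2154 - 1*(-2374)) = (-34/3 - 14/3 + 70) - (-2154 + 2374) = 54 - 1*220 = 54 - 220 = -166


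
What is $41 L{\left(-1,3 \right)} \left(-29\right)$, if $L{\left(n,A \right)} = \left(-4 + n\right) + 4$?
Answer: $1189$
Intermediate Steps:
$L{\left(n,A \right)} = n$
$41 L{\left(-1,3 \right)} \left(-29\right) = 41 \left(-1\right) \left(-29\right) = \left(-41\right) \left(-29\right) = 1189$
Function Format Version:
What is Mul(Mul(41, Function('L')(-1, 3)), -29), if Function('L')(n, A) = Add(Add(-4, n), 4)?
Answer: 1189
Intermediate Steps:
Function('L')(n, A) = n
Mul(Mul(41, Function('L')(-1, 3)), -29) = Mul(Mul(41, -1), -29) = Mul(-41, -29) = 1189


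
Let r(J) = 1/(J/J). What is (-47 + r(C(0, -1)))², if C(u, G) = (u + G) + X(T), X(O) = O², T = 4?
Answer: 2116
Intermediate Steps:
C(u, G) = 16 + G + u (C(u, G) = (u + G) + 4² = (G + u) + 16 = 16 + G + u)
r(J) = 1 (r(J) = 1/1 = 1)
(-47 + r(C(0, -1)))² = (-47 + 1)² = (-46)² = 2116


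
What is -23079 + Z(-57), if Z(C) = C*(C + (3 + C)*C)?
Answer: -195276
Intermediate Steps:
Z(C) = C*(C + C*(3 + C))
-23079 + Z(-57) = -23079 + (-57)**2*(4 - 57) = -23079 + 3249*(-53) = -23079 - 172197 = -195276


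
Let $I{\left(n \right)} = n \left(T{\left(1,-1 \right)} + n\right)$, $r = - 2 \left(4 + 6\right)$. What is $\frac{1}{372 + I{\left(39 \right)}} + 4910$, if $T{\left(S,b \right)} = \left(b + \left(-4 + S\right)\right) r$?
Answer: $\frac{24613831}{5013} \approx 4910.0$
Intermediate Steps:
$r = -20$ ($r = \left(-2\right) 10 = -20$)
$T{\left(S,b \right)} = 80 - 20 S - 20 b$ ($T{\left(S,b \right)} = \left(b + \left(-4 + S\right)\right) \left(-20\right) = \left(-4 + S + b\right) \left(-20\right) = 80 - 20 S - 20 b$)
$I{\left(n \right)} = n \left(80 + n\right)$ ($I{\left(n \right)} = n \left(\left(80 - 20 - -20\right) + n\right) = n \left(\left(80 - 20 + 20\right) + n\right) = n \left(80 + n\right)$)
$\frac{1}{372 + I{\left(39 \right)}} + 4910 = \frac{1}{372 + 39 \left(80 + 39\right)} + 4910 = \frac{1}{372 + 39 \cdot 119} + 4910 = \frac{1}{372 + 4641} + 4910 = \frac{1}{5013} + 4910 = \frac{24613831}{5013}$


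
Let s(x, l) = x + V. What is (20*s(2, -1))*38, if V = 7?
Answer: 6840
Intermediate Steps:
s(x, l) = 7 + x (s(x, l) = x + 7 = 7 + x)
(20*s(2, -1))*38 = (20*(7 + 2))*38 = (20*9)*38 = 180*38 = 6840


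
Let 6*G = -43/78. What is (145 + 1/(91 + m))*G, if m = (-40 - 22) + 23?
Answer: -324263/24336 ≈ -13.324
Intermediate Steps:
m = -39 (m = -62 + 23 = -39)
G = -43/468 (G = (-43/78)/6 = (-43*1/78)/6 = (1/6)*(-43/78) = -43/468 ≈ -0.091880)
(145 + 1/(91 + m))*G = (145 + 1/(91 - 39))*(-43/468) = (145 + 1/52)*(-43/468) = (7541/52)*(-43/468) = -324263/24336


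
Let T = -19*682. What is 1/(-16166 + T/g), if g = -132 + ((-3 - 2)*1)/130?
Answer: -3433/55160970 ≈ -6.2236e-5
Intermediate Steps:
T = -12958
g = -3433/26 (g = -132 - 5*1*(1/130) = -132 - 5*1/130 = -132 - 1/26 = -3433/26 ≈ -132.04)
1/(-16166 + T/g) = 1/(-16166 - 12958/(-3433/26)) = 1/(-16166 - 12958*(-26/3433)) = 1/(-16166 + 336908/3433) = 1/(-55160970/3433) = -3433/55160970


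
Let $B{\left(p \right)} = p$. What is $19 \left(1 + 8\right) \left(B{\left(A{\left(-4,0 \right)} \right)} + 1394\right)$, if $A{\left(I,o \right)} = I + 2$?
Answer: $238032$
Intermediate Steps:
$A{\left(I,o \right)} = 2 + I$
$19 \left(1 + 8\right) \left(B{\left(A{\left(-4,0 \right)} \right)} + 1394\right) = 19 \left(1 + 8\right) \left(\left(2 - 4\right) + 1394\right) = 19 \cdot 9 \left(-2 + 1394\right) = 171 \cdot 1392 = 238032$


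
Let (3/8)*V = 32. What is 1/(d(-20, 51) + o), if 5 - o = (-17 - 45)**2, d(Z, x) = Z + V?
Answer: -3/11321 ≈ -0.00026499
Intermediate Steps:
V = 256/3 (V = (8/3)*32 = 256/3 ≈ 85.333)
d(Z, x) = 256/3 + Z (d(Z, x) = Z + 256/3 = 256/3 + Z)
o = -3839 (o = 5 - (-17 - 45)**2 = 5 - 1*(-62)**2 = 5 - 1*3844 = 5 - 3844 = -3839)
1/(d(-20, 51) + o) = 1/((256/3 - 20) - 3839) = 1/(196/3 - 3839) = 1/(-11321/3) = -3/11321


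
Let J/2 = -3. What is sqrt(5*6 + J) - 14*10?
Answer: -140 + 2*sqrt(6) ≈ -135.10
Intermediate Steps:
J = -6 (J = 2*(-3) = -6)
sqrt(5*6 + J) - 14*10 = sqrt(5*6 - 6) - 14*10 = sqrt(30 - 6) - 140 = sqrt(24) - 140 = 2*sqrt(6) - 140 = -140 + 2*sqrt(6)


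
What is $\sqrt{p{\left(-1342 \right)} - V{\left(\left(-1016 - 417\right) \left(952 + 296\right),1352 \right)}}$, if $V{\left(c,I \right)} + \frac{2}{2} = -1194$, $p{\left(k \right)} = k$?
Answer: $7 i \sqrt{3} \approx 12.124 i$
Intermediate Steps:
$V{\left(c,I \right)} = -1195$ ($V{\left(c,I \right)} = -1 - 1194 = -1195$)
$\sqrt{p{\left(-1342 \right)} - V{\left(\left(-1016 - 417\right) \left(952 + 296\right),1352 \right)}} = \sqrt{-1342 - -1195} = \sqrt{-1342 + 1195} = \sqrt{-147} = 7 i \sqrt{3}$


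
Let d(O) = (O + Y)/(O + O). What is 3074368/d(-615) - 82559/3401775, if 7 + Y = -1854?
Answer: 3215929721379979/2105698725 ≈ 1.5273e+6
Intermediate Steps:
Y = -1861 (Y = -7 - 1854 = -1861)
d(O) = (-1861 + O)/(2*O) (d(O) = (O - 1861)/(O + O) = (-1861 + O)/((2*O)) = (-1861 + O)*(1/(2*O)) = (-1861 + O)/(2*O))
3074368/d(-615) - 82559/3401775 = 3074368/(((1/2)*(-1861 - 615)/(-615))) - 82559/3401775 = 3074368/(((1/2)*(-1/615)*(-2476))) - 82559*1/3401775 = 3074368/(1238/615) - 82559/3401775 = 3074368*(615/1238) - 82559/3401775 = 945368160/619 - 82559/3401775 = 3215929721379979/2105698725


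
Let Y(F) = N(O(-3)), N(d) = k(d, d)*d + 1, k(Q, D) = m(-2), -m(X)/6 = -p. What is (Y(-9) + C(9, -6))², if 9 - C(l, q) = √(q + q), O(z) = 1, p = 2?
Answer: 472 - 88*I*√3 ≈ 472.0 - 152.42*I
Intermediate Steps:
m(X) = 12 (m(X) = -(-6)*2 = -6*(-2) = 12)
k(Q, D) = 12
N(d) = 1 + 12*d (N(d) = 12*d + 1 = 1 + 12*d)
C(l, q) = 9 - √2*√q (C(l, q) = 9 - √(q + q) = 9 - √(2*q) = 9 - √2*√q)
Y(F) = 13 (Y(F) = 1 + 12*1 = 1 + 12 = 13)
(Y(-9) + C(9, -6))² = (13 + (9 - √2*√(-6)))² = (13 + (9 - √2*I*√6))² = (13 + (9 - 2*I*√3))² = (22 - 2*I*√3)²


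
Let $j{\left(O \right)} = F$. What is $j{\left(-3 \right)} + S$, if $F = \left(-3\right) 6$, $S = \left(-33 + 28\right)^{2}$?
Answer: $7$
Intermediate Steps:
$S = 25$ ($S = \left(-5\right)^{2} = 25$)
$F = -18$
$j{\left(O \right)} = -18$
$j{\left(-3 \right)} + S = -18 + 25 = 7$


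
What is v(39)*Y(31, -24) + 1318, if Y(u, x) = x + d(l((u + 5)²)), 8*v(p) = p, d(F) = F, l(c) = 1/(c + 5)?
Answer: 12500047/10408 ≈ 1201.0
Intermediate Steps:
l(c) = 1/(5 + c)
v(p) = p/8
Y(u, x) = x + 1/(5 + (5 + u)²) (Y(u, x) = x + 1/(5 + (u + 5)²) = x + 1/(5 + (5 + u)²))
v(39)*Y(31, -24) + 1318 = ((⅛)*39)*(-24 + 1/(5 + (5 + 31)²)) + 1318 = 39*(-24 + 1/(5 + 36²))/8 + 1318 = 39*(-24 + 1/(5 + 1296))/8 + 1318 = 39*(-24 + 1/1301)/8 + 1318 = (39/8)*(-31223/1301) + 1318 = -1217697/10408 + 1318 = 12500047/10408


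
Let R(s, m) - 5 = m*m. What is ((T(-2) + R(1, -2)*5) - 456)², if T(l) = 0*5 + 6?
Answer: 164025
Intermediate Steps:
R(s, m) = 5 + m² (R(s, m) = 5 + m*m = 5 + m²)
T(l) = 6 (T(l) = 0 + 6 = 6)
((T(-2) + R(1, -2)*5) - 456)² = ((6 + (5 + (-2)²)*5) - 456)² = ((6 + (5 + 4)*5) - 456)² = ((6 + 9*5) - 456)² = ((6 + 45) - 456)² = (51 - 456)² = (-405)² = 164025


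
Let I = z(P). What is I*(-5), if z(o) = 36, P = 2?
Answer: -180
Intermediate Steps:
I = 36
I*(-5) = 36*(-5) = -180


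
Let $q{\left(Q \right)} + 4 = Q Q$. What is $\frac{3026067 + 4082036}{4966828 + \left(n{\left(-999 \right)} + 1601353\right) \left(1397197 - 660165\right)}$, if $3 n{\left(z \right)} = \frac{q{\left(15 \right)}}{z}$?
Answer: $\frac{21302984691}{3537219190374556} \approx 6.0225 \cdot 10^{-6}$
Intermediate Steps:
$q{\left(Q \right)} = -4 + Q^{2}$ ($q{\left(Q \right)} = -4 + Q Q = -4 + Q^{2}$)
$n{\left(z \right)} = \frac{221}{3 z}$ ($n{\left(z \right)} = \frac{\left(-4 + 15^{2}\right) \frac{1}{z}}{3} = \frac{\left(-4 + 225\right) \frac{1}{z}}{3} = \frac{221 \frac{1}{z}}{3} = \frac{221}{3 z}$)
$\frac{3026067 + 4082036}{4966828 + \left(n{\left(-999 \right)} + 1601353\right) \left(1397197 - 660165\right)} = \frac{3026067 + 4082036}{4966828 + \left(\frac{221}{3 \left(-999\right)} + 1601353\right) \left(1397197 - 660165\right)} = \frac{7108103}{4966828 + \left(\frac{221}{3} \left(- \frac{1}{999}\right) + 1601353\right) 737032} = \frac{7108103}{4966828 + \left(- \frac{221}{2997} + 1601353\right) 737032} = \frac{7108103}{4966828 + \frac{4799254720}{2997} \cdot 737032} = \frac{7108103}{4966828 + \frac{3537204304791040}{2997}} = \frac{7108103}{\frac{3537219190374556}{2997}} = 7108103 \cdot \frac{2997}{3537219190374556} = \frac{21302984691}{3537219190374556}$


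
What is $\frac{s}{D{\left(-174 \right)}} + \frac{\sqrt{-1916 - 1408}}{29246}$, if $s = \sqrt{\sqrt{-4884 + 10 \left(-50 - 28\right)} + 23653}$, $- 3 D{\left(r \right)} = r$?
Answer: $\frac{\sqrt{23653 + 4 i \sqrt{354}}}{58} + \frac{i \sqrt{831}}{14623} \approx 2.6516 + 0.0061899 i$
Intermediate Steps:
$D{\left(r \right)} = - \frac{r}{3}$
$s = \sqrt{23653 + 4 i \sqrt{354}}$ ($s = \sqrt{\sqrt{-4884 + 10 \left(-78\right)} + 23653} = \sqrt{\sqrt{-4884 - 780} + 23653} = \sqrt{\sqrt{-5664} + 23653} = \sqrt{4 i \sqrt{354} + 23653} = \sqrt{23653 + 4 i \sqrt{354}} \approx 153.8 + 0.245 i$)
$\frac{s}{D{\left(-174 \right)}} + \frac{\sqrt{-1916 - 1408}}{29246} = \frac{\sqrt{23653 + 4 i \sqrt{354}}}{\left(- \frac{1}{3}\right) \left(-174\right)} + \frac{\sqrt{-1916 - 1408}}{29246} = \frac{\sqrt{23653 + 4 i \sqrt{354}}}{58} + \sqrt{-1916 - 1408} \cdot \frac{1}{29246} = \sqrt{23653 + 4 i \sqrt{354}} \cdot \frac{1}{58} + \sqrt{-3324} \cdot \frac{1}{29246} = \frac{\sqrt{23653 + 4 i \sqrt{354}}}{58} + 2 i \sqrt{831} \cdot \frac{1}{29246} = \frac{\sqrt{23653 + 4 i \sqrt{354}}}{58} + \frac{i \sqrt{831}}{14623}$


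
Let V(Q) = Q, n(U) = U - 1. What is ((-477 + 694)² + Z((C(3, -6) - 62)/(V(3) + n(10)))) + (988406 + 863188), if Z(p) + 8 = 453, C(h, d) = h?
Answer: 1899128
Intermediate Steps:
n(U) = -1 + U
Z(p) = 445 (Z(p) = -8 + 453 = 445)
((-477 + 694)² + Z((C(3, -6) - 62)/(V(3) + n(10)))) + (988406 + 863188) = ((-477 + 694)² + 445) + (988406 + 863188) = (217² + 445) + 1851594 = (47089 + 445) + 1851594 = 47534 + 1851594 = 1899128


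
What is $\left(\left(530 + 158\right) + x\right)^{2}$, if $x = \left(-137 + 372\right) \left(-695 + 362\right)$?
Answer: $6016639489$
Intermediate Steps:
$x = -78255$ ($x = 235 \left(-333\right) = -78255$)
$\left(\left(530 + 158\right) + x\right)^{2} = \left(\left(530 + 158\right) - 78255\right)^{2} = \left(688 - 78255\right)^{2} = \left(-77567\right)^{2} = 6016639489$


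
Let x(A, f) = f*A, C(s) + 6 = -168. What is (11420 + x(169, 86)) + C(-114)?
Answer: 25780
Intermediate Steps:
C(s) = -174 (C(s) = -6 - 168 = -174)
x(A, f) = A*f
(11420 + x(169, 86)) + C(-114) = (11420 + 169*86) - 174 = (11420 + 14534) - 174 = 25954 - 174 = 25780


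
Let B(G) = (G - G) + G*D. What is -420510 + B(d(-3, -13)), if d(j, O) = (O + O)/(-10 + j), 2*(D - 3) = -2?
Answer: -420506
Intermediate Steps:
D = 2 (D = 3 + (1/2)*(-2) = 3 - 1 = 2)
d(j, O) = 2*O/(-10 + j) (d(j, O) = (2*O)/(-10 + j) = 2*O/(-10 + j))
B(G) = 2*G (B(G) = (G - G) + G*2 = 0 + 2*G = 2*G)
-420510 + B(d(-3, -13)) = -420510 + 2*(2*(-13)/(-10 - 3)) = -420510 + 2*(2*(-13)/(-13)) = -420510 + 2*(2*(-13)*(-1/13)) = -420510 + 2*2 = -420510 + 4 = -420506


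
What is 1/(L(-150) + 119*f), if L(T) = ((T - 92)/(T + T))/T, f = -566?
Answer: -22500/1515465121 ≈ -1.4847e-5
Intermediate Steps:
L(T) = (-92 + T)/(2*T²) (L(T) = ((-92 + T)/((2*T)))/T = ((-92 + T)*(1/(2*T)))/T = ((-92 + T)/(2*T))/T = (-92 + T)/(2*T²))
1/(L(-150) + 119*f) = 1/((½)*(-92 - 150)/(-150)² + 119*(-566)) = 1/((½)*(1/22500)*(-242) - 67354) = 1/(-121/22500 - 67354) = 1/(-1515465121/22500) = -22500/1515465121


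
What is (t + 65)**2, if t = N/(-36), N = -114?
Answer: 167281/36 ≈ 4646.7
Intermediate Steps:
t = 19/6 (t = -114/(-36) = -114*(-1/36) = 19/6 ≈ 3.1667)
(t + 65)**2 = (19/6 + 65)**2 = (409/6)**2 = 167281/36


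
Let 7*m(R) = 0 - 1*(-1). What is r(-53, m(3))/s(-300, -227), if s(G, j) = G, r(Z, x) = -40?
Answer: 2/15 ≈ 0.13333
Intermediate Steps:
m(R) = ⅐ (m(R) = (0 - 1*(-1))/7 = (0 + 1)/7 = (⅐)*1 = ⅐)
r(-53, m(3))/s(-300, -227) = -40/(-300) = -40*(-1/300) = 2/15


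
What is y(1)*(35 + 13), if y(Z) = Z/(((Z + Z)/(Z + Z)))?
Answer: 48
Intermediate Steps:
y(Z) = Z (y(Z) = Z/(((2*Z)/((2*Z)))) = Z/(((2*Z)*(1/(2*Z)))) = Z/1 = Z*1 = Z)
y(1)*(35 + 13) = 1*(35 + 13) = 1*48 = 48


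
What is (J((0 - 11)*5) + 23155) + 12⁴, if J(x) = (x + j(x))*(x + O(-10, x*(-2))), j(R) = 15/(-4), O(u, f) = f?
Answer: 162639/4 ≈ 40660.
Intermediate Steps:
j(R) = -15/4 (j(R) = 15*(-¼) = -15/4)
J(x) = -x*(-15/4 + x) (J(x) = (x - 15/4)*(x + x*(-2)) = (-15/4 + x)*(x - 2*x) = (-15/4 + x)*(-x) = -x*(-15/4 + x))
(J((0 - 11)*5) + 23155) + 12⁴ = (((0 - 11)*5)*(15 - 4*(0 - 11)*5)/4 + 23155) + 12⁴ = ((-11*5)*(15 - (-44)*5)/4 + 23155) + 20736 = ((¼)*(-55)*(15 - 4*(-55)) + 23155) + 20736 = ((¼)*(-55)*(15 + 220) + 23155) + 20736 = ((¼)*(-55)*235 + 23155) + 20736 = (-12925/4 + 23155) + 20736 = 79695/4 + 20736 = 162639/4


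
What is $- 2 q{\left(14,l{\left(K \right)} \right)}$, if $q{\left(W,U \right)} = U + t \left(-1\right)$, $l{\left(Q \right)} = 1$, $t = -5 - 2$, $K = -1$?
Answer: $-16$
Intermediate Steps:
$t = -7$
$q{\left(W,U \right)} = 7 + U$ ($q{\left(W,U \right)} = U - -7 = U + 7 = 7 + U$)
$- 2 q{\left(14,l{\left(K \right)} \right)} = - 2 \left(7 + 1\right) = \left(-2\right) 8 = -16$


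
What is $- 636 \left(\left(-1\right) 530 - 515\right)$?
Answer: $664620$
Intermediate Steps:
$- 636 \left(\left(-1\right) 530 - 515\right) = - 636 \left(-530 - 515\right) = \left(-636\right) \left(-1045\right) = 664620$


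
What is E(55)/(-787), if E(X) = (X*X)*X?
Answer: -166375/787 ≈ -211.40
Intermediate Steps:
E(X) = X³ (E(X) = X²*X = X³)
E(55)/(-787) = 55³/(-787) = 166375*(-1/787) = -166375/787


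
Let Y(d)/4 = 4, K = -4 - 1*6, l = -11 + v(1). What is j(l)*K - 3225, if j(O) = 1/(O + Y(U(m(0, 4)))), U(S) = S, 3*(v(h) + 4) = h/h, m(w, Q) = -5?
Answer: -6465/2 ≈ -3232.5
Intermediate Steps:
v(h) = -11/3 (v(h) = -4 + (h/h)/3 = -4 + (⅓)*1 = -4 + ⅓ = -11/3)
l = -44/3 (l = -11 - 11/3 = -44/3 ≈ -14.667)
K = -10 (K = -4 - 6 = -10)
Y(d) = 16 (Y(d) = 4*4 = 16)
j(O) = 1/(16 + O) (j(O) = 1/(O + 16) = 1/(16 + O))
j(l)*K - 3225 = -10/(16 - 44/3) - 3225 = -10/(4/3) - 3225 = (¾)*(-10) - 3225 = -15/2 - 3225 = -6465/2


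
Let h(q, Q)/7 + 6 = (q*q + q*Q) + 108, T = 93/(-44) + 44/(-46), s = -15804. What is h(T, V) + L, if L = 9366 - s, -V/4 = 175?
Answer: 41983509039/1024144 ≈ 40994.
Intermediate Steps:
V = -700 (V = -4*175 = -700)
T = -3107/1012 (T = 93*(-1/44) + 44*(-1/46) = -93/44 - 22/23 = -3107/1012 ≈ -3.0702)
h(q, Q) = 714 + 7*q**2 + 7*Q*q (h(q, Q) = -42 + 7*((q*q + q*Q) + 108) = -42 + 7*((q**2 + Q*q) + 108) = -42 + 7*(108 + q**2 + Q*q) = -42 + (756 + 7*q**2 + 7*Q*q) = 714 + 7*q**2 + 7*Q*q)
L = 25170 (L = 9366 - 1*(-15804) = 9366 + 15804 = 25170)
h(T, V) + L = (714 + 7*(-3107/1012)**2 + 7*(-700)*(-3107/1012)) + 25170 = (714 + 7*(9653449/1024144) + 3806075/253) + 25170 = (714 + 67574143/1024144 + 3806075/253) + 25170 = 16205804559/1024144 + 25170 = 41983509039/1024144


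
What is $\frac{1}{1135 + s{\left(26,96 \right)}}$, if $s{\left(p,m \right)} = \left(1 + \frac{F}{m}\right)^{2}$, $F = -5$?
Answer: $\frac{9216}{10468441} \approx 0.00088036$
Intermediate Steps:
$s{\left(p,m \right)} = \left(1 - \frac{5}{m}\right)^{2}$
$\frac{1}{1135 + s{\left(26,96 \right)}} = \frac{1}{1135 + \frac{\left(-5 + 96\right)^{2}}{9216}} = \frac{1}{1135 + \frac{91^{2}}{9216}} = \frac{1}{1135 + \frac{1}{9216} \cdot 8281} = \frac{1}{1135 + \frac{8281}{9216}} = \frac{1}{\frac{10468441}{9216}} = \frac{9216}{10468441}$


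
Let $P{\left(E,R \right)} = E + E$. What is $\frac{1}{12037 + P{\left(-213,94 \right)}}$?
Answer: $\frac{1}{11611} \approx 8.6125 \cdot 10^{-5}$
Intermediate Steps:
$P{\left(E,R \right)} = 2 E$
$\frac{1}{12037 + P{\left(-213,94 \right)}} = \frac{1}{12037 + 2 \left(-213\right)} = \frac{1}{12037 - 426} = \frac{1}{11611}$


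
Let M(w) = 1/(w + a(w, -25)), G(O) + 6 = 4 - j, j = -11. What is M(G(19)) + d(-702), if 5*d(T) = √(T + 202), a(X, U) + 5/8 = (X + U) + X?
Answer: 8/11 + 2*I*√5 ≈ 0.72727 + 4.4721*I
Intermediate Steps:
G(O) = 9 (G(O) = -6 + (4 - 1*(-11)) = -6 + (4 + 11) = -6 + 15 = 9)
a(X, U) = -5/8 + U + 2*X (a(X, U) = -5/8 + ((X + U) + X) = -5/8 + ((U + X) + X) = -5/8 + (U + 2*X) = -5/8 + U + 2*X)
d(T) = √(202 + T)/5 (d(T) = √(T + 202)/5 = √(202 + T)/5)
M(w) = 1/(-205/8 + 3*w) (M(w) = 1/(w + (-5/8 - 25 + 2*w)) = 1/(w + (-205/8 + 2*w)) = 1/(-205/8 + 3*w))
M(G(19)) + d(-702) = 8/(-205 + 24*9) + √(202 - 702)/5 = 8/(-205 + 216) + √(-500)/5 = 8/11 + (10*I*√5)/5 = 8*(1/11) + 2*I*√5 = 8/11 + 2*I*√5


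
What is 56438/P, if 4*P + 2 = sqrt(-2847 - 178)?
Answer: -451504/3029 - 12416360*I/3029 ≈ -149.06 - 4099.2*I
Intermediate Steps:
P = -1/2 + 55*I/4 (P = -1/2 + sqrt(-2847 - 178)/4 = -1/2 + sqrt(-3025)/4 = -1/2 + (55*I)/4 = -1/2 + 55*I/4 ≈ -0.5 + 13.75*I)
56438/P = 56438/(-1/2 + 55*I/4) = 56438*(16*(-1/2 - 55*I/4)/3029) = 903008*(-1/2 - 55*I/4)/3029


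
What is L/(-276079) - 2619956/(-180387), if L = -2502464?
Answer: 1174726806092/49801062573 ≈ 23.588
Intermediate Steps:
L/(-276079) - 2619956/(-180387) = -2502464/(-276079) - 2619956/(-180387) = -2502464*(-1/276079) - 2619956*(-1/180387) = 2502464/276079 + 2619956/180387 = 1174726806092/49801062573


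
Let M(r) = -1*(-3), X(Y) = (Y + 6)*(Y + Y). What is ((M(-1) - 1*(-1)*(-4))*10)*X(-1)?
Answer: 100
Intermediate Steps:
X(Y) = 2*Y*(6 + Y) (X(Y) = (6 + Y)*(2*Y) = 2*Y*(6 + Y))
M(r) = 3
((M(-1) - 1*(-1)*(-4))*10)*X(-1) = ((3 - 1*(-1)*(-4))*10)*(2*(-1)*(6 - 1)) = ((3 + 1*(-4))*10)*(2*(-1)*5) = ((3 - 4)*10)*(-10) = -1*10*(-10) = -10*(-10) = 100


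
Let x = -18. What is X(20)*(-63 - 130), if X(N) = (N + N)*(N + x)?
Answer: -15440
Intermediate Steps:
X(N) = 2*N*(-18 + N) (X(N) = (N + N)*(N - 18) = (2*N)*(-18 + N) = 2*N*(-18 + N))
X(20)*(-63 - 130) = (2*20*(-18 + 20))*(-63 - 130) = (2*20*2)*(-193) = 80*(-193) = -15440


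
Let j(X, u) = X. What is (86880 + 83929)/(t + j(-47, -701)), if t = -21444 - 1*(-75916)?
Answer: 170809/54425 ≈ 3.1384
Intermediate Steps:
t = 54472 (t = -21444 + 75916 = 54472)
(86880 + 83929)/(t + j(-47, -701)) = (86880 + 83929)/(54472 - 47) = 170809/54425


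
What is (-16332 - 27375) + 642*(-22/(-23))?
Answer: -991137/23 ≈ -43093.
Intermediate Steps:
(-16332 - 27375) + 642*(-22/(-23)) = -43707 + 642*(-22*(-1/23)) = -43707 + 642*(22/23) = -43707 + 14124/23 = -991137/23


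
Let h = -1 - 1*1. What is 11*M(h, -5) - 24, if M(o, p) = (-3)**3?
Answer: -321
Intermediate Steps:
h = -2 (h = -1 - 1 = -2)
M(o, p) = -27
11*M(h, -5) - 24 = 11*(-27) - 24 = -297 - 24 = -321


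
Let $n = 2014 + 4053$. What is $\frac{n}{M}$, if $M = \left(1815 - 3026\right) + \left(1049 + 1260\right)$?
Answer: $\frac{6067}{1098} \approx 5.5255$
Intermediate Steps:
$n = 6067$
$M = 1098$ ($M = -1211 + 2309 = 1098$)
$\frac{n}{M} = \frac{6067}{1098}$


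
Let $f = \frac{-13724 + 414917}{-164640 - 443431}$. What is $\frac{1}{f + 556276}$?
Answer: $\frac{608071}{338254902403} \approx 1.7977 \cdot 10^{-6}$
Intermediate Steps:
$f = - \frac{401193}{608071}$ ($f = \frac{401193}{-608071} = 401193 \left(- \frac{1}{608071}\right) = - \frac{401193}{608071} \approx -0.65978$)
$\frac{1}{f + 556276} = \frac{1}{- \frac{401193}{608071} + 556276} = \frac{1}{\frac{338254902403}{608071}} = \frac{608071}{338254902403}$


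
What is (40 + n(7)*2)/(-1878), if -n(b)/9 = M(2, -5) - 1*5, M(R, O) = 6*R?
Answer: 43/939 ≈ 0.045793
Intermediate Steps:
n(b) = -63 (n(b) = -9*(6*2 - 1*5) = -9*(12 - 5) = -9*7 = -63)
(40 + n(7)*2)/(-1878) = (40 - 63*2)/(-1878) = (40 - 126)*(-1/1878) = -86*(-1/1878) = 43/939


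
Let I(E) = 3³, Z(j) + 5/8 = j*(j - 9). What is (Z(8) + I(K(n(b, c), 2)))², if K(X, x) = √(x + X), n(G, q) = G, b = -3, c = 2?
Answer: 21609/64 ≈ 337.64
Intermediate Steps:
Z(j) = -5/8 + j*(-9 + j) (Z(j) = -5/8 + j*(j - 9) = -5/8 + j*(-9 + j))
K(X, x) = √(X + x)
I(E) = 27
(Z(8) + I(K(n(b, c), 2)))² = ((-5/8 + 8² - 9*8) + 27)² = ((-5/8 + 64 - 72) + 27)² = (-69/8 + 27)² = (147/8)² = 21609/64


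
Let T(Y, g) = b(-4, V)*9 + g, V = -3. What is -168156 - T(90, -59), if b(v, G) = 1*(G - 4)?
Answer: -168034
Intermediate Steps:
b(v, G) = -4 + G (b(v, G) = 1*(-4 + G) = -4 + G)
T(Y, g) = -63 + g (T(Y, g) = (-4 - 3)*9 + g = -7*9 + g = -63 + g)
-168156 - T(90, -59) = -168156 - (-63 - 59) = -168156 - 1*(-122) = -168156 + 122 = -168034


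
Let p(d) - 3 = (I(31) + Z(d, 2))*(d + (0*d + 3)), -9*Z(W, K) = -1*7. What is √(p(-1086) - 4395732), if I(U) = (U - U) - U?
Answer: I*√39266985/3 ≈ 2088.8*I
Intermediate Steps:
I(U) = -U (I(U) = 0 - U = -U)
Z(W, K) = 7/9 (Z(W, K) = -(-1)*7/9 = -⅑*(-7) = 7/9)
p(d) = -263/3 - 272*d/9 (p(d) = 3 + (-1*31 + 7/9)*(d + (0*d + 3)) = 3 + (-31 + 7/9)*(d + (0 + 3)) = 3 - 272*(d + 3)/9 = 3 - 272*(3 + d)/9 = 3 + (-272/3 - 272*d/9) = -263/3 - 272*d/9)
√(p(-1086) - 4395732) = √((-263/3 - 272/9*(-1086)) - 4395732) = √((-263/3 + 98464/3) - 4395732) = √(98201/3 - 4395732) = √(-13088995/3) = I*√39266985/3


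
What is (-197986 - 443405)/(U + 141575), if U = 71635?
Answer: -213797/71070 ≈ -3.0083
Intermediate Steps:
(-197986 - 443405)/(U + 141575) = (-197986 - 443405)/(71635 + 141575) = -641391/213210 = -641391*1/213210 = -213797/71070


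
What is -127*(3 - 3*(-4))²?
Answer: -28575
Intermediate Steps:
-127*(3 - 3*(-4))² = -127*(3 + 12)² = -127*15² = -127*225 = -28575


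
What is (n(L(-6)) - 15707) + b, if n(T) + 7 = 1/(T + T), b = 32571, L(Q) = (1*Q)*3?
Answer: 606851/36 ≈ 16857.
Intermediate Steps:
L(Q) = 3*Q (L(Q) = Q*3 = 3*Q)
n(T) = -7 + 1/(2*T) (n(T) = -7 + 1/(T + T) = -7 + 1/(2*T))
(n(L(-6)) - 15707) + b = ((-7 + 1/(2*((3*(-6))))) - 15707) + 32571 = ((-7 + (1/2)/(-18)) - 15707) + 32571 = ((-7 + (1/2)*(-1/18)) - 15707) + 32571 = ((-7 - 1/36) - 15707) + 32571 = (-253/36 - 15707) + 32571 = -565705/36 + 32571 = 606851/36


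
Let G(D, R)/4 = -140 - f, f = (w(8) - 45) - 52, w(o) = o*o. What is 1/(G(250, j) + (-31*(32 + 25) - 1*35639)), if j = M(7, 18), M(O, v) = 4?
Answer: -1/37834 ≈ -2.6431e-5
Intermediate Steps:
j = 4
w(o) = o**2
f = -33 (f = (8**2 - 45) - 52 = (64 - 45) - 52 = 19 - 52 = -33)
G(D, R) = -428 (G(D, R) = 4*(-140 - 1*(-33)) = 4*(-140 + 33) = 4*(-107) = -428)
1/(G(250, j) + (-31*(32 + 25) - 1*35639)) = 1/(-428 + (-31*(32 + 25) - 1*35639)) = 1/(-428 + (-31*57 - 35639)) = 1/(-428 + (-1767 - 35639)) = 1/(-428 - 37406) = 1/(-37834) = -1/37834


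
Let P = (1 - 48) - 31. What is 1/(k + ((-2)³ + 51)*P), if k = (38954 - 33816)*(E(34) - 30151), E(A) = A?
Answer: -1/154744500 ≈ -6.4623e-9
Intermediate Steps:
P = -78 (P = -47 - 31 = -78)
k = -154741146 (k = (38954 - 33816)*(34 - 30151) = 5138*(-30117) = -154741146)
1/(k + ((-2)³ + 51)*P) = 1/(-154741146 + ((-2)³ + 51)*(-78)) = 1/(-154741146 + (-8 + 51)*(-78)) = 1/(-154741146 + 43*(-78)) = 1/(-154741146 - 3354) = 1/(-154744500) = -1/154744500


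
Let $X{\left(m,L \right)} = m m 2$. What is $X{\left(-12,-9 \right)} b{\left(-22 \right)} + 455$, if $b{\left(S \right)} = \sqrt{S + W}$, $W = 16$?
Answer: $455 + 288 i \sqrt{6} \approx 455.0 + 705.45 i$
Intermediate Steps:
$X{\left(m,L \right)} = 2 m^{2}$ ($X{\left(m,L \right)} = m^{2} \cdot 2 = 2 m^{2}$)
$b{\left(S \right)} = \sqrt{16 + S}$ ($b{\left(S \right)} = \sqrt{S + 16} = \sqrt{16 + S}$)
$X{\left(-12,-9 \right)} b{\left(-22 \right)} + 455 = 2 \left(-12\right)^{2} \sqrt{16 - 22} + 455 = 2 \cdot 144 \sqrt{-6} + 455 = 288 i \sqrt{6} + 455 = 455 + 288 i \sqrt{6}$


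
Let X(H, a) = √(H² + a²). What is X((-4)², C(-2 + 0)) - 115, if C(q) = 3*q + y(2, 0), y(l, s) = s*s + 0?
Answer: -115 + 2*√73 ≈ -97.912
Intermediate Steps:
y(l, s) = s² (y(l, s) = s² + 0 = s²)
C(q) = 3*q (C(q) = 3*q + 0² = 3*q + 0 = 3*q)
X((-4)², C(-2 + 0)) - 115 = √(((-4)²)² + (3*(-2 + 0))²) - 115 = √(16² + (3*(-2))²) - 115 = √(256 + (-6)²) - 115 = √(256 + 36) - 115 = √292 - 115 = 2*√73 - 115 = -115 + 2*√73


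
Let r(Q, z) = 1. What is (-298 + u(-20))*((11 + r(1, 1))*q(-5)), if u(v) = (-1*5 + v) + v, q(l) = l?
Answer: 20580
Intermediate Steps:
u(v) = -5 + 2*v (u(v) = (-5 + v) + v = -5 + 2*v)
(-298 + u(-20))*((11 + r(1, 1))*q(-5)) = (-298 + (-5 + 2*(-20)))*((11 + 1)*(-5)) = (-298 + (-5 - 40))*(12*(-5)) = (-298 - 45)*(-60) = -343*(-60) = 20580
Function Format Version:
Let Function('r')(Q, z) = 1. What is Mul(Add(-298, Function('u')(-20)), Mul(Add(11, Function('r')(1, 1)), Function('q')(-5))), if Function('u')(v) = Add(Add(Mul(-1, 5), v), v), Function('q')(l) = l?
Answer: 20580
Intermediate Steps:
Function('u')(v) = Add(-5, Mul(2, v)) (Function('u')(v) = Add(Add(-5, v), v) = Add(-5, Mul(2, v)))
Mul(Add(-298, Function('u')(-20)), Mul(Add(11, Function('r')(1, 1)), Function('q')(-5))) = Mul(Add(-298, Add(-5, Mul(2, -20))), Mul(Add(11, 1), -5)) = Mul(Add(-298, Add(-5, -40)), Mul(12, -5)) = Mul(Add(-298, -45), -60) = Mul(-343, -60) = 20580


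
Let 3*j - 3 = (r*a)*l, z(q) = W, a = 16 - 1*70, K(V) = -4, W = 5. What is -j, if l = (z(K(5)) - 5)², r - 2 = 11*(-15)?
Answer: -1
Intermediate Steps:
a = -54 (a = 16 - 70 = -54)
z(q) = 5
r = -163 (r = 2 + 11*(-15) = 2 - 165 = -163)
l = 0 (l = (5 - 5)² = 0² = 0)
j = 1 (j = 1 + (-163*(-54)*0)/3 = 1 + (8802*0)/3 = 1 + (⅓)*0 = 1 + 0 = 1)
-j = -1*1 = -1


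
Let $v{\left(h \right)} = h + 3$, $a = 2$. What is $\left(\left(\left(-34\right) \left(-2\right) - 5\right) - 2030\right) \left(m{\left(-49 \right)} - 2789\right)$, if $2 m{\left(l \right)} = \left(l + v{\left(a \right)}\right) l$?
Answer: $3365537$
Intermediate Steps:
$v{\left(h \right)} = 3 + h$
$m{\left(l \right)} = \frac{l \left(5 + l\right)}{2}$ ($m{\left(l \right)} = \frac{\left(l + \left(3 + 2\right)\right) l}{2} = \frac{\left(l + 5\right) l}{2} = \frac{\left(5 + l\right) l}{2} = \frac{l \left(5 + l\right)}{2}$)
$\left(\left(\left(-34\right) \left(-2\right) - 5\right) - 2030\right) \left(m{\left(-49 \right)} - 2789\right) = \left(\left(\left(-34\right) \left(-2\right) - 5\right) - 2030\right) \left(\frac{1}{2} \left(-49\right) \left(5 - 49\right) - 2789\right) = \left(\left(68 - 5\right) - 2030\right) \left(\frac{1}{2} \left(-49\right) \left(-44\right) - 2789\right) = \left(63 - 2030\right) \left(1078 - 2789\right) = \left(-1967\right) \left(-1711\right) = 3365537$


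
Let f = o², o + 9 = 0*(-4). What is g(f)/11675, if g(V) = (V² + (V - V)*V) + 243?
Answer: 6804/11675 ≈ 0.58278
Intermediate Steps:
o = -9 (o = -9 + 0*(-4) = -9 + 0 = -9)
f = 81 (f = (-9)² = 81)
g(V) = 243 + V² (g(V) = (V² + 0*V) + 243 = (V² + 0) + 243 = V² + 243 = 243 + V²)
g(f)/11675 = (243 + 81²)/11675 = (243 + 6561)*(1/11675) = 6804*(1/11675) = 6804/11675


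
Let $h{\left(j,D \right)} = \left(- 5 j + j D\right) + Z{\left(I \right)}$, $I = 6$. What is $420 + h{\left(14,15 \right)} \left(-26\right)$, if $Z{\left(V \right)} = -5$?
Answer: $-3090$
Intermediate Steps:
$h{\left(j,D \right)} = -5 - 5 j + D j$ ($h{\left(j,D \right)} = \left(- 5 j + j D\right) - 5 = \left(- 5 j + D j\right) - 5 = -5 - 5 j + D j$)
$420 + h{\left(14,15 \right)} \left(-26\right) = 420 + \left(-5 - 70 + 15 \cdot 14\right) \left(-26\right) = 420 + \left(-5 - 70 + 210\right) \left(-26\right) = 420 + 135 \left(-26\right) = 420 - 3510 = -3090$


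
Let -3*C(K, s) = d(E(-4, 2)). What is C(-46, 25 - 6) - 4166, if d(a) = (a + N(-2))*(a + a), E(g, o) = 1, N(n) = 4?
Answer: -12508/3 ≈ -4169.3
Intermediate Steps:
d(a) = 2*a*(4 + a) (d(a) = (a + 4)*(a + a) = (4 + a)*(2*a) = 2*a*(4 + a))
C(K, s) = -10/3 (C(K, s) = -2*(4 + 1)/3 = -2*5/3 = -⅓*10 = -10/3)
C(-46, 25 - 6) - 4166 = -10/3 - 4166 = -12508/3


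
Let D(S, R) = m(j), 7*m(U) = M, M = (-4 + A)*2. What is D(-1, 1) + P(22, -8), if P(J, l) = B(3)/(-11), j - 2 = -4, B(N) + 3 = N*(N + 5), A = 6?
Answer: -103/77 ≈ -1.3377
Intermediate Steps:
B(N) = -3 + N*(5 + N) (B(N) = -3 + N*(N + 5) = -3 + N*(5 + N))
j = -2 (j = 2 - 4 = -2)
M = 4 (M = (-4 + 6)*2 = 2*2 = 4)
m(U) = 4/7 (m(U) = (⅐)*4 = 4/7)
D(S, R) = 4/7
P(J, l) = -21/11 (P(J, l) = (-3 + 3² + 5*3)/(-11) = (-3 + 9 + 15)*(-1/11) = 21*(-1/11) = -21/11)
D(-1, 1) + P(22, -8) = 4/7 - 21/11 = -103/77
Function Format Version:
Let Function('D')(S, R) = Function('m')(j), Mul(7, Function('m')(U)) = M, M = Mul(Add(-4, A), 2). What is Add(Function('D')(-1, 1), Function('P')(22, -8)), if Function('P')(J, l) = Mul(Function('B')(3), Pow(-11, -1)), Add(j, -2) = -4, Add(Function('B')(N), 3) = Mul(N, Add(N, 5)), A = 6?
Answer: Rational(-103, 77) ≈ -1.3377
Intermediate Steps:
Function('B')(N) = Add(-3, Mul(N, Add(5, N))) (Function('B')(N) = Add(-3, Mul(N, Add(N, 5))) = Add(-3, Mul(N, Add(5, N))))
j = -2 (j = Add(2, -4) = -2)
M = 4 (M = Mul(Add(-4, 6), 2) = Mul(2, 2) = 4)
Function('m')(U) = Rational(4, 7) (Function('m')(U) = Mul(Rational(1, 7), 4) = Rational(4, 7))
Function('D')(S, R) = Rational(4, 7)
Function('P')(J, l) = Rational(-21, 11) (Function('P')(J, l) = Mul(Add(-3, Pow(3, 2), Mul(5, 3)), Pow(-11, -1)) = Mul(Add(-3, 9, 15), Rational(-1, 11)) = Mul(21, Rational(-1, 11)) = Rational(-21, 11))
Add(Function('D')(-1, 1), Function('P')(22, -8)) = Add(Rational(4, 7), Rational(-21, 11)) = Rational(-103, 77)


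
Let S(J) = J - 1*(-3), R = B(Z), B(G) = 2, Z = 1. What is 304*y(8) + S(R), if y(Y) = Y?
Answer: 2437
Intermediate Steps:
R = 2
S(J) = 3 + J (S(J) = J + 3 = 3 + J)
304*y(8) + S(R) = 304*8 + (3 + 2) = 2432 + 5 = 2437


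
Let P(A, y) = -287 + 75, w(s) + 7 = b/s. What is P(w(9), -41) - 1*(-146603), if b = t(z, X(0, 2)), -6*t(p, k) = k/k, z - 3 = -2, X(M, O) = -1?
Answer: 146391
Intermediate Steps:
z = 1 (z = 3 - 2 = 1)
t(p, k) = -⅙ (t(p, k) = -k/(6*k) = -⅙*1 = -⅙)
b = -⅙ ≈ -0.16667
w(s) = -7 - 1/(6*s)
P(A, y) = -212
P(w(9), -41) - 1*(-146603) = -212 - 1*(-146603) = -212 + 146603 = 146391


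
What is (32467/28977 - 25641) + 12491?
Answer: -381015083/28977 ≈ -13149.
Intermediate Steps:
(32467/28977 - 25641) + 12491 = -742966790/28977 + 12491 = -381015083/28977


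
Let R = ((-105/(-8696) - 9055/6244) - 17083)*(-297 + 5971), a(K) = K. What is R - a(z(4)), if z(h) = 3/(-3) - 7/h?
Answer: -164483548362876/1696807 ≈ -9.6937e+7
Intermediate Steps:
z(h) = -1 - 7/h (z(h) = 3*(-⅓) - 7/h = -1 - 7/h)
R = -657934212116381/6787228 (R = ((-105*(-1/8696) - 9055*1/6244) - 17083)*5674 = ((105/8696 - 9055/6244) - 17083)*5674 = (-19521665/13574456 - 17083)*5674 = -231911953513/13574456*5674 = -657934212116381/6787228 ≈ -9.6937e+7)
R - a(z(4)) = -657934212116381/6787228 - (-7 - 1*4)/4 = -657934212116381/6787228 - (-7 - 4)/4 = -657934212116381/6787228 - (-11)/4 = -657934212116381/6787228 - 1*(-11/4) = -657934212116381/6787228 + 11/4 = -164483548362876/1696807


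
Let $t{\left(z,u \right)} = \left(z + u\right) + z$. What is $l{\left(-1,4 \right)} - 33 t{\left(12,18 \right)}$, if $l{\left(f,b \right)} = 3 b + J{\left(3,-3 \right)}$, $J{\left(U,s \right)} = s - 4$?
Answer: $-1381$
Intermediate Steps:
$J{\left(U,s \right)} = -4 + s$
$l{\left(f,b \right)} = -7 + 3 b$ ($l{\left(f,b \right)} = 3 b - 7 = -7 + 3 b$)
$t{\left(z,u \right)} = u + 2 z$ ($t{\left(z,u \right)} = \left(u + z\right) + z = u + 2 z$)
$l{\left(-1,4 \right)} - 33 t{\left(12,18 \right)} = \left(-7 + 3 \cdot 4\right) - 33 \left(18 + 2 \cdot 12\right) = \left(-7 + 12\right) - 33 \left(18 + 24\right) = 5 - 1386 = -1381$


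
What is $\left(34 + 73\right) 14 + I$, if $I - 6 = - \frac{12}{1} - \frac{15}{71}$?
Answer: $\frac{105917}{71} \approx 1491.8$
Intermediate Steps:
$I = - \frac{441}{71}$ ($I = 6 - \left(12 + \frac{15}{71}\right) = 6 - \frac{867}{71} = - \frac{441}{71} \approx -6.2113$)
$\left(34 + 73\right) 14 + I = \left(34 + 73\right) 14 - \frac{441}{71} = 107 \cdot 14 - \frac{441}{71} = 1498 - \frac{441}{71} = \frac{105917}{71}$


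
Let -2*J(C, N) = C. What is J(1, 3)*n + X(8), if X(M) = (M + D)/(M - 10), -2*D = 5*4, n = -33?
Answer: 35/2 ≈ 17.500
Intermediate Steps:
J(C, N) = -C/2
D = -10 (D = -5*4/2 = -½*20 = -10)
X(M) = 1 (X(M) = (M - 10)/(M - 10) = (-10 + M)/(-10 + M) = 1)
J(1, 3)*n + X(8) = -½*1*(-33) + 1 = -½*(-33) + 1 = 33/2 + 1 = 35/2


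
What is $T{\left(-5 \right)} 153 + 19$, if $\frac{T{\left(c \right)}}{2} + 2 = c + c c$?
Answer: $5527$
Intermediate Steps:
$T{\left(c \right)} = -4 + 2 c + 2 c^{2}$ ($T{\left(c \right)} = -4 + 2 \left(c + c c\right) = -4 + 2 \left(c + c^{2}\right) = -4 + \left(2 c + 2 c^{2}\right) = -4 + 2 c + 2 c^{2}$)
$T{\left(-5 \right)} 153 + 19 = \left(-4 + 2 \left(-5\right) + 2 \left(-5\right)^{2}\right) 153 + 19 = \left(-4 - 10 + 2 \cdot 25\right) 153 + 19 = \left(-4 - 10 + 50\right) 153 + 19 = 36 \cdot 153 + 19 = 5508 + 19 = 5527$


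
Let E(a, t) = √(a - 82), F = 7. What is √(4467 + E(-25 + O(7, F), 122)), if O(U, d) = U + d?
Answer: √(4467 + I*√93) ≈ 66.836 + 0.0721*I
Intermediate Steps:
E(a, t) = √(-82 + a)
√(4467 + E(-25 + O(7, F), 122)) = √(4467 + √(-82 + (-25 + (7 + 7)))) = √(4467 + √(-82 + (-25 + 14))) = √(4467 + √(-82 - 11)) = √(4467 + √(-93)) = √(4467 + I*√93)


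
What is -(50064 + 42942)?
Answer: -93006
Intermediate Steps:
-(50064 + 42942) = -1*93006 = -93006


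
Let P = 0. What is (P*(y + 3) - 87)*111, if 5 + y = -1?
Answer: -9657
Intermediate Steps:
y = -6 (y = -5 - 1 = -6)
(P*(y + 3) - 87)*111 = (0*(-6 + 3) - 87)*111 = (0*(-3) - 87)*111 = (0 - 87)*111 = -87*111 = -9657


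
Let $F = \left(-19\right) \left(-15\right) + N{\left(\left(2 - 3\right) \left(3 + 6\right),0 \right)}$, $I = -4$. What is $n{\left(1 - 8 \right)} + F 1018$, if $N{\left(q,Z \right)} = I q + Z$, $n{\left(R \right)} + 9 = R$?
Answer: $326762$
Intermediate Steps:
$n{\left(R \right)} = -9 + R$
$N{\left(q,Z \right)} = Z - 4 q$ ($N{\left(q,Z \right)} = - 4 q + Z = Z - 4 q$)
$F = 321$ ($F = \left(-19\right) \left(-15\right) + \left(0 - 4 \left(2 - 3\right) \left(3 + 6\right)\right) = 285 + \left(0 - 4 \left(\left(-1\right) 9\right)\right) = 285 + \left(0 - -36\right) = 285 + \left(0 + 36\right) = 285 + 36 = 321$)
$n{\left(1 - 8 \right)} + F 1018 = \left(-9 + \left(1 - 8\right)\right) + 321 \cdot 1018 = \left(-9 + \left(1 - 8\right)\right) + 326778 = \left(-9 - 7\right) + 326778 = -16 + 326778 = 326762$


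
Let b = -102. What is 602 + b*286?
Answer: -28570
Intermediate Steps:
602 + b*286 = 602 - 102*286 = 602 - 29172 = -28570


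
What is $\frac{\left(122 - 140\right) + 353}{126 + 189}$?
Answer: $\frac{67}{63} \approx 1.0635$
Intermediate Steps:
$\frac{\left(122 - 140\right) + 353}{126 + 189} = \frac{-18 + 353}{315} = 335 \cdot \frac{1}{315} = \frac{67}{63}$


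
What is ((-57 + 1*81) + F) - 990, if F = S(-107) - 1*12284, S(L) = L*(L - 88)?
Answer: 7615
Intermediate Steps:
S(L) = L*(-88 + L)
F = 8581 (F = -107*(-88 - 107) - 1*12284 = -107*(-195) - 12284 = 20865 - 12284 = 8581)
((-57 + 1*81) + F) - 990 = ((-57 + 1*81) + 8581) - 990 = ((-57 + 81) + 8581) - 990 = (24 + 8581) - 990 = 8605 - 990 = 7615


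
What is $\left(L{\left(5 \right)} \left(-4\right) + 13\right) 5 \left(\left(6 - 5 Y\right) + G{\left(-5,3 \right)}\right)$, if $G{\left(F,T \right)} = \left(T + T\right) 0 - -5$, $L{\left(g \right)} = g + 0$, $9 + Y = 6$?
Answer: $-910$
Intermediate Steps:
$Y = -3$ ($Y = -9 + 6 = -3$)
$L{\left(g \right)} = g$
$G{\left(F,T \right)} = 5$ ($G{\left(F,T \right)} = 2 T 0 + 5 = 0 + 5 = 5$)
$\left(L{\left(5 \right)} \left(-4\right) + 13\right) 5 \left(\left(6 - 5 Y\right) + G{\left(-5,3 \right)}\right) = \left(5 \left(-4\right) + 13\right) 5 \left(\left(6 - -15\right) + 5\right) = \left(-20 + 13\right) 5 \left(\left(6 + 15\right) + 5\right) = - 7 \cdot 5 \left(21 + 5\right) = - 7 \cdot 5 \cdot 26 = \left(-7\right) 130 = -910$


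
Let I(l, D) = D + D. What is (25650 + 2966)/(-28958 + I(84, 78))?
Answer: -14308/14401 ≈ -0.99354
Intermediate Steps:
I(l, D) = 2*D
(25650 + 2966)/(-28958 + I(84, 78)) = (25650 + 2966)/(-28958 + 2*78) = 28616/(-28958 + 156) = 28616/(-28802) = 28616*(-1/28802) = -14308/14401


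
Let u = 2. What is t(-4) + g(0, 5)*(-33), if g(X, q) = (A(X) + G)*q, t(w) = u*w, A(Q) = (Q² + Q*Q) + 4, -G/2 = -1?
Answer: -998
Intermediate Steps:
G = 2 (G = -2*(-1) = 2)
A(Q) = 4 + 2*Q² (A(Q) = (Q² + Q²) + 4 = 2*Q² + 4 = 4 + 2*Q²)
t(w) = 2*w
g(X, q) = q*(6 + 2*X²) (g(X, q) = ((4 + 2*X²) + 2)*q = (6 + 2*X²)*q = q*(6 + 2*X²))
t(-4) + g(0, 5)*(-33) = 2*(-4) + (2*5*(3 + 0²))*(-33) = -8 + (2*5*(3 + 0))*(-33) = -8 + (2*5*3)*(-33) = -8 + 30*(-33) = -8 - 990 = -998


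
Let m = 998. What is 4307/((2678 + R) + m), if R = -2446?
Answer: 4307/1230 ≈ 3.5016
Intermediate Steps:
4307/((2678 + R) + m) = 4307/((2678 - 2446) + 998) = 4307/(232 + 998) = 4307/1230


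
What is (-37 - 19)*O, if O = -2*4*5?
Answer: 2240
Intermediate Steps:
O = -40 (O = -8*5 = -40)
(-37 - 19)*O = (-37 - 19)*(-40) = -56*(-40) = 2240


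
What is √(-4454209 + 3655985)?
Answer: 4*I*√49889 ≈ 893.43*I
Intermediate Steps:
√(-4454209 + 3655985) = √(-798224) = 4*I*√49889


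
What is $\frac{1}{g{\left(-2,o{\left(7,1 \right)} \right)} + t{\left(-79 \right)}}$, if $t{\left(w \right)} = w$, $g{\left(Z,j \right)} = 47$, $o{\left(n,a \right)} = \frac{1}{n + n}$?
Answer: $- \frac{1}{32} \approx -0.03125$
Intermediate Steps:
$o{\left(n,a \right)} = \frac{1}{2 n}$
$\frac{1}{g{\left(-2,o{\left(7,1 \right)} \right)} + t{\left(-79 \right)}} = \frac{1}{47 - 79} = \frac{1}{-32} = - \frac{1}{32}$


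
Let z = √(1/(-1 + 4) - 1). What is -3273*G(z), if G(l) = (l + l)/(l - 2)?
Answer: -6546/7 + 6546*I*√6/7 ≈ -935.14 + 2290.6*I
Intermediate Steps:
z = I*√6/3 (z = √(1/3 - 1) = √(⅓ - 1) = √(-⅔) = I*√6/3 ≈ 0.8165*I)
G(l) = 2*l/(-2 + l) (G(l) = (2*l)/(-2 + l) = 2*l/(-2 + l))
-3273*G(z) = -6546*I*√6/3/(-2 + I*√6/3) = -2182*I*√6/(-2 + I*√6/3)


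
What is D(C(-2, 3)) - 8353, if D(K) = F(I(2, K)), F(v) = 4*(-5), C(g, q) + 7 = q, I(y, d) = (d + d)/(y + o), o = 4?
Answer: -8373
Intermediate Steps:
I(y, d) = 2*d/(4 + y) (I(y, d) = (d + d)/(y + 4) = (2*d)/(4 + y) = 2*d/(4 + y))
C(g, q) = -7 + q
F(v) = -20
D(K) = -20
D(C(-2, 3)) - 8353 = -20 - 8353 = -8373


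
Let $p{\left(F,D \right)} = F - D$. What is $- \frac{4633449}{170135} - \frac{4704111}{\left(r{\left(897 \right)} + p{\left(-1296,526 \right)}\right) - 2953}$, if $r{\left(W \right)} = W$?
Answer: $\frac{111766487109}{94254790} \approx 1185.8$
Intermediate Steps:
$- \frac{4633449}{170135} - \frac{4704111}{\left(r{\left(897 \right)} + p{\left(-1296,526 \right)}\right) - 2953} = - \frac{4633449}{170135} - \frac{4704111}{\left(897 - 1822\right) - 2953} = - \frac{4633449}{170135} - \frac{4704111}{-925 - 2953} = - \frac{4633449}{170135} - \frac{4704111}{-3878} = - \frac{4633449}{170135} - - \frac{4704111}{3878} = - \frac{4633449}{170135} + \frac{4704111}{3878} = \frac{111766487109}{94254790}$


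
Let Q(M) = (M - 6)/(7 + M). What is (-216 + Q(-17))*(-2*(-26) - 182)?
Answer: 27781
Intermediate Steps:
Q(M) = (-6 + M)/(7 + M)
(-216 + Q(-17))*(-2*(-26) - 182) = (-216 + (-6 - 17)/(7 - 17))*(-2*(-26) - 182) = (-216 - 23/(-10))*(52 - 182) = (-216 - 1/10*(-23))*(-130) = (-216 + 23/10)*(-130) = -2137/10*(-130) = 27781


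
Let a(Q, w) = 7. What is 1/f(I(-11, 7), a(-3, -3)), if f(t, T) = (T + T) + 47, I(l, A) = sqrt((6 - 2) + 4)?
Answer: 1/61 ≈ 0.016393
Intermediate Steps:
I(l, A) = 2*sqrt(2) (I(l, A) = sqrt(4 + 4) = sqrt(8) = 2*sqrt(2))
f(t, T) = 47 + 2*T (f(t, T) = 2*T + 47 = 47 + 2*T)
1/f(I(-11, 7), a(-3, -3)) = 1/(47 + 2*7) = 1/(47 + 14) = 1/61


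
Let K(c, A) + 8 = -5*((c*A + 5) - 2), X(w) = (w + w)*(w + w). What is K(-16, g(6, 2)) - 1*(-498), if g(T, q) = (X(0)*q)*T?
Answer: 475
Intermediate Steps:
X(w) = 4*w² (X(w) = (2*w)*(2*w) = 4*w²)
g(T, q) = 0 (g(T, q) = ((4*0²)*q)*T = ((4*0)*q)*T = (0*q)*T = 0*T = 0)
K(c, A) = -23 - 5*A*c (K(c, A) = -8 - 5*((c*A + 5) - 2) = -8 - 5*((A*c + 5) - 2) = -8 - 5*((5 + A*c) - 2) = -8 - 5*(3 + A*c) = -8 + (-15 - 5*A*c) = -23 - 5*A*c)
K(-16, g(6, 2)) - 1*(-498) = (-23 - 5*0*(-16)) - 1*(-498) = (-23 + 0) + 498 = -23 + 498 = 475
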